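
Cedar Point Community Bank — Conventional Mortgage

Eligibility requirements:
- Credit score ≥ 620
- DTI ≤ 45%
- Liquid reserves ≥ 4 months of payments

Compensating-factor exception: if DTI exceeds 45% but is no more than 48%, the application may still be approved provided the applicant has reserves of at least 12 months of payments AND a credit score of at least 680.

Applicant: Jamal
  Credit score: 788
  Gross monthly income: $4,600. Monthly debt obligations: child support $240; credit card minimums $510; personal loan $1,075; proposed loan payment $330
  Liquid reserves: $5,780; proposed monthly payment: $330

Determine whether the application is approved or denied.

Approved

Credit score 788 ≥ 620 (meets base)
Total debts = (240 + 510 + 1,075 + 330) = 2,155. DTI: 2,155 ÷ 4,600 = 46.8%, over the 45% base limit.
Reserves = 5,780/330 = 17.5 months ≥ 4
46.8% falls in the override range (45%–48%), so the compensating-factor test applies.
Override check — reserves: 17.5 mo (ok); score: 788 (ok).
Both compensating conditions met → exception applies.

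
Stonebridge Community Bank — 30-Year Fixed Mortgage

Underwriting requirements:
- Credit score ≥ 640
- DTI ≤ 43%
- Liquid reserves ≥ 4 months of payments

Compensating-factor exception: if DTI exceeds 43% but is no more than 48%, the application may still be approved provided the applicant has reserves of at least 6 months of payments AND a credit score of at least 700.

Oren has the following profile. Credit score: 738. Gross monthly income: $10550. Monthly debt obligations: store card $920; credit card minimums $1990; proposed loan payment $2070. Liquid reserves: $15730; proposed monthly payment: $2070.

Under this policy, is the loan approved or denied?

Credit score 738 ≥ 640 (meets base)
Total debts = (920 + 1,990 + 2,070) = 4,980. DTI: 4,980 ÷ 10,550 = 47.2%, over the 43% base limit.
Reserves = 15,730/2,070 = 7.6 months ≥ 4
DTI 47.2% is within the 43%–48% exception band; checking compensating factors.
Override check — reserves: 7.6 mo (ok); score: 738 (ok).
Both override conditions satisfied; DTI exception granted.

Approved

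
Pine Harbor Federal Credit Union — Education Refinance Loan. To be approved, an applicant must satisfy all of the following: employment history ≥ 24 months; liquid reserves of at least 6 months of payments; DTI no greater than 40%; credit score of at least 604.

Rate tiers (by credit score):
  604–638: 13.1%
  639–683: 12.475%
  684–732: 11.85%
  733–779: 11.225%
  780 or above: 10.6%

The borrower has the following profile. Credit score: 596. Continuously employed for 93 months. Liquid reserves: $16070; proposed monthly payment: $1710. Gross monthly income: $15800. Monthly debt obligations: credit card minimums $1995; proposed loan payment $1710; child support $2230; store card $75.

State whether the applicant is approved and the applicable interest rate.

Denied

Credit score 596 < 604 (below minimum)
Reserves = 16,070/1,710 = 9.4 months ≥ 6
Total monthly debts = (1,995 + 1,710 + 2,230 + 75) = 6,010. DTI = 6,010/15,800 = 38% ≤ 40%
Employment 93 ≥ 24 months
Not all requirements met → denied.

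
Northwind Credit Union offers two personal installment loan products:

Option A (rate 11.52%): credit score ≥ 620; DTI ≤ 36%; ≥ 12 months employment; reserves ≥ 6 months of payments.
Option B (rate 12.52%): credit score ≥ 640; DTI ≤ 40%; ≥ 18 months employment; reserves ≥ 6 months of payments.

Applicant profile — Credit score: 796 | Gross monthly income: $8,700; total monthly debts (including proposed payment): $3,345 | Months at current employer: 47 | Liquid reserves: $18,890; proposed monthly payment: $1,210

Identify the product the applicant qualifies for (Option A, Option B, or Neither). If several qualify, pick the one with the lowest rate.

DTI = 3,345/8,700 = 38.4%.
Reserves = 18,890/1,210 = 15.6 months.
Option A: score 796 ≥ 620; DTI 38.4% > 36%; employment 47 ≥ 12 mo; reserves 15.6 ≥ 6 mo → does not qualify.
Option B: score 796 ≥ 640; DTI 38.4% ≤ 40%; employment 47 ≥ 18 mo; reserves 15.6 ≥ 6 mo → qualifies.

Option B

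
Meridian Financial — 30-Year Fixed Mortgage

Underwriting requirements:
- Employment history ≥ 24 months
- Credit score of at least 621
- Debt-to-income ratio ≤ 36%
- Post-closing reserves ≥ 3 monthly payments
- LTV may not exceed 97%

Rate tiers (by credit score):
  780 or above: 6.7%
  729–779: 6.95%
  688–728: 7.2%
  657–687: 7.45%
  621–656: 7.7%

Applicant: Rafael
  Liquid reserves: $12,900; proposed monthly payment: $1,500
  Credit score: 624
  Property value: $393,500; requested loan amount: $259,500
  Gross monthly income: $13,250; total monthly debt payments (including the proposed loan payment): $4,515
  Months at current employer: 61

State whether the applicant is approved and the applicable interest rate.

Approved at 7.7%

Credit score 624 ≥ 621 (meets minimum)
Reserves: 12,900 ÷ 1,500 = 8.6 months (meets 3-month minimum)
LTV = 259,500/393,500 = 65.9% ≤ 97%
DTI = 4,515/13,250 = 34.1% ≤ 36%
Employment 61 ≥ 24 months
All requirements met. Score 624 falls in the 621–656 tier → 7.7%.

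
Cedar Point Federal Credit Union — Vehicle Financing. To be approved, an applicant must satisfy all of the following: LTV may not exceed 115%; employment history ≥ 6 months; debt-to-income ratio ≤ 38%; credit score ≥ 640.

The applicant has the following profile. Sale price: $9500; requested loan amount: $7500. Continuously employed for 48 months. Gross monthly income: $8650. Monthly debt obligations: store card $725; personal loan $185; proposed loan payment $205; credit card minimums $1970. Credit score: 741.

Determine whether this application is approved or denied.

Approved

LTV = 7,500/9,500 = 78.9% ≤ 115%
Employment 48 ≥ 6 months
Total monthly debts = (725 + 185 + 205 + 1,970) = 3,085. Debt-to-income = 3,085/8,650 = 35.7% — meets 38% limit
Credit score 741 ≥ 640 (meets)
All criteria satisfied.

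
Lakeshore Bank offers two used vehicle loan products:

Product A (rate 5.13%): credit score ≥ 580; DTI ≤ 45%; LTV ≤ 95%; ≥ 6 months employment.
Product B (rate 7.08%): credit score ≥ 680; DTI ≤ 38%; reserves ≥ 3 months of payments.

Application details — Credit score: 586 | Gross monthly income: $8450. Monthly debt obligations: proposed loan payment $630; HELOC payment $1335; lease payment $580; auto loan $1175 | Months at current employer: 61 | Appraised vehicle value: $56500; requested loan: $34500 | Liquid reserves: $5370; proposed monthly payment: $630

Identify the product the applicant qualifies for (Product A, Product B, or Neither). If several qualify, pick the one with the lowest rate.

Total debts = (630 + 1,335 + 580 + 1,175) = 3,720; DTI = 3,720/8,450 = 44%.
LTV = 34,500/56,500 = 61.1%.
Reserves = 5,370/630 = 8.5 months.
Product A: score 586 ≥ 580; DTI 44% ≤ 45%; LTV 61.1% ≤ 95%; employment 61 ≥ 6 mo → qualifies.
Product B: score 586 < 680; DTI 44% > 38%; reserves 8.5 ≥ 3 mo → does not qualify.

Product A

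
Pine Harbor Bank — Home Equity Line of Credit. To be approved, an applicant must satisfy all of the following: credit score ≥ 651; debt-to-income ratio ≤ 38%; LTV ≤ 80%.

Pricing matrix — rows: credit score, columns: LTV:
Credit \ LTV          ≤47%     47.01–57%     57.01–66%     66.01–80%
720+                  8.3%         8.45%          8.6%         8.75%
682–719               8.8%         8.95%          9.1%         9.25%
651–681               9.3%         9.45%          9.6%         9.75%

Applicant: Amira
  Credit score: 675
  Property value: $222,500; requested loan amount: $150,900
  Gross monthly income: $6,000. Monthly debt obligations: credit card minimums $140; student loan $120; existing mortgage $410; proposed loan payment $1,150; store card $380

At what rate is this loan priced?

Credit score 675 ≥ 651; Total monthly debts = (140 + 120 + 410 + 1,150 + 380) = 2,200. DTI = 2,200/6,000 = 36.7% ≤ 38%
LTV = 150,900/222,500 = 67.8% ≤ 80%
Row: 675 falls in 651–681. Column: 67.8% falls in 66.01–80%. Rate = 9.75%.

9.75%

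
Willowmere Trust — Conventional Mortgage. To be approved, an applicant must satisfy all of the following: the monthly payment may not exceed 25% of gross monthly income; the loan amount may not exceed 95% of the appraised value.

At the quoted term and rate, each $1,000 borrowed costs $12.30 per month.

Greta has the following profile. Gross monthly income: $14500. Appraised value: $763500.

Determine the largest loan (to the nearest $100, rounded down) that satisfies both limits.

$294,700

Payment cap: 25% × $14,500 = $3,625/month.
At $12.30 per $1,000, that supports 3,625/12.30 × 1,000 ≈ $294,715 → $294,700.
LTV cap: 95% × $763,500 = $725,325 → $725,300.
Binding constraint: payment-to-income.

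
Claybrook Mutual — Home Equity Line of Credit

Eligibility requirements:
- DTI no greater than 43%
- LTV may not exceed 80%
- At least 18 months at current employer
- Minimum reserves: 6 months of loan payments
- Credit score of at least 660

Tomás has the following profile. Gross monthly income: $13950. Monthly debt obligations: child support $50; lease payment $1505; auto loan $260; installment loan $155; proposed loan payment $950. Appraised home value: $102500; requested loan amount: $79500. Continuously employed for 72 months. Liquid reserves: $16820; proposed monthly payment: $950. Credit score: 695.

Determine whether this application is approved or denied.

Approved

Total monthly debts = (50 + 1,505 + 260 + 155 + 950) = 2,920. Debt-to-income = 2,920/13,950 = 20.9% — meets 43% limit
LTV: 79,500 ÷ 102,500 = 77.6%, within 80% cap
Employment 72 ≥ 18 months
Liquid reserves cover 16,820/950 = 17.7 months — ≥ 6 required
Credit score 695 ≥ 660 (meets)
All criteria satisfied.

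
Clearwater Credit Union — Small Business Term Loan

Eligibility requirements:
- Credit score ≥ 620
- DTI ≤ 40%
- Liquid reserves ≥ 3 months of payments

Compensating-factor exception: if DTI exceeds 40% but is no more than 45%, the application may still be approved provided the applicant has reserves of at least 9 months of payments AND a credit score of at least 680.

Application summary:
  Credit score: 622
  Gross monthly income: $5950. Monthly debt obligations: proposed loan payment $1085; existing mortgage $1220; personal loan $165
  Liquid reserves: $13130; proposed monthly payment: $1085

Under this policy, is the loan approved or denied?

Credit score 622 ≥ 620 (meets base)
Total debts = (1,085 + 1,220 + 165) = 2,470. DTI: 2,470 ÷ 5,950 = 41.5%, over the 40% base limit.
Liquid reserves cover 13,130/1,085 = 12.1 months — ≥ 3 required
DTI 41.5% is within the 40%–45% exception band; checking compensating factors.
Reserves 12.1 ≥ 9 months; credit score 622 < 680.
Override conditions not both satisfied; exception does not apply.

Denied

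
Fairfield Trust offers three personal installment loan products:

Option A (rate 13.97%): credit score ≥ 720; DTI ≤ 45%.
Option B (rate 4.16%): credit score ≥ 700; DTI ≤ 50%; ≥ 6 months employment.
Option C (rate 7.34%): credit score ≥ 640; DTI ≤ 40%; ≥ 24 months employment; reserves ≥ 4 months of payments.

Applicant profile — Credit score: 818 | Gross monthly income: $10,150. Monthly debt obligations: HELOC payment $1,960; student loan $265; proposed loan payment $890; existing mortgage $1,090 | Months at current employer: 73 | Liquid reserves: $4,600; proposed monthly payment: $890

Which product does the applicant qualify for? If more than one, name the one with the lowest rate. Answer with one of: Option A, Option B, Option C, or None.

Total debts = (1,960 + 265 + 890 + 1,090) = 4,205; DTI = 4,205/10,150 = 41.4%.
Reserves = 4,600/890 = 5.2 months.
Option A: score 818 ≥ 720; DTI 41.4% ≤ 45% → qualifies.
Option B: score 818 ≥ 700; DTI 41.4% ≤ 50%; employment 73 ≥ 6 mo → qualifies.
Option C: score 818 ≥ 640; DTI 41.4% > 40%; employment 73 ≥ 24 mo; reserves 5.2 ≥ 4 mo → does not qualify.
Qualifying: Option A, Option B. Lowest rate is 4.16% → Option B.

Option B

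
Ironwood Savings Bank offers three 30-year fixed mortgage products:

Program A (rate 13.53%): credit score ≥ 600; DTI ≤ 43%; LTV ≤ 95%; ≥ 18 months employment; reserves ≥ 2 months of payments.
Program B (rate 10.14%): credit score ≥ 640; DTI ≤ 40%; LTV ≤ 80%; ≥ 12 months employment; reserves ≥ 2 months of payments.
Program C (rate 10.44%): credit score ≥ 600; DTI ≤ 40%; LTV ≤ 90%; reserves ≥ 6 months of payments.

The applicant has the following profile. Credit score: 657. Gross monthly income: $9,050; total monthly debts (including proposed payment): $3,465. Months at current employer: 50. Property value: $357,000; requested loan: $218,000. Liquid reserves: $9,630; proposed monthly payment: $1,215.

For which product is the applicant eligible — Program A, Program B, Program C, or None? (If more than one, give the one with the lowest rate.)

Program B

DTI = 3,465/9,050 = 38.3%.
LTV = 218,000/357,000 = 61.1%.
Reserves = 9,630/1,215 = 7.9 months.
Program A: score 657 ≥ 600; DTI 38.3% ≤ 43%; LTV 61.1% ≤ 95%; employment 50 ≥ 18 mo; reserves 7.9 ≥ 2 mo → qualifies.
Program B: score 657 ≥ 640; DTI 38.3% ≤ 40%; LTV 61.1% ≤ 80%; employment 50 ≥ 12 mo; reserves 7.9 ≥ 2 mo → qualifies.
Program C: score 657 ≥ 600; DTI 38.3% ≤ 40%; LTV 61.1% ≤ 90%; reserves 7.9 ≥ 6 mo → qualifies.
Qualifying: Program A, Program B, Program C. Lowest rate is 10.14% → Program B.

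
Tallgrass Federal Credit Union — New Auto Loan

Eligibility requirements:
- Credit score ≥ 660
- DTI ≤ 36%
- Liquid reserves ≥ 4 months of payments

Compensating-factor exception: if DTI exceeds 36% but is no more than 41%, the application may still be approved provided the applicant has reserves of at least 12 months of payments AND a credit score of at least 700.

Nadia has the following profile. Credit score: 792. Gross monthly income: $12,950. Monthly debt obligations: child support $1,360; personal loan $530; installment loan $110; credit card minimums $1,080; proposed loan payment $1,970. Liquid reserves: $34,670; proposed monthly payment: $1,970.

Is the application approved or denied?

Approved

Credit score 792 ≥ 660 (meets base)
Total debts = (1,360 + 530 + 110 + 1,080 + 1,970) = 5,050. DTI = 5,050/12,950 = 39% > 36% — standard DTI limit exceeded.
Reserves = 34,670/1,970 = 17.6 months ≥ 4
39% falls in the override range (36%–41%), so the compensating-factor test applies.
Reserves 17.6 ≥ 12 months; credit score 792 ≥ 700.
Both compensating conditions met → exception applies.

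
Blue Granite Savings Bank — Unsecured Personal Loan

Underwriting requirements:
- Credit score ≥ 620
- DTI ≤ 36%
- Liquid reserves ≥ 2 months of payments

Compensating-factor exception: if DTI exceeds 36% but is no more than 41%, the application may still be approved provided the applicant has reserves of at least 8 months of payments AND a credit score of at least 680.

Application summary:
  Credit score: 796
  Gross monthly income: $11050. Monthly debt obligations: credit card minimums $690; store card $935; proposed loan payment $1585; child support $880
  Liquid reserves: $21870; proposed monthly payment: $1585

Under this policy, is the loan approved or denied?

Credit score 796 ≥ 620 (meets base)
Total debts = (690 + 935 + 1,585 + 880) = 4,090. DTI: 4,090 ÷ 11,050 = 37%, over the 36% base limit.
Reserves: 21,870 ÷ 1,585 = 13.8 months (meets 2-month minimum)
DTI 37% is within the 36%–41% exception band; checking compensating factors.
Override check — reserves: 13.8 mo (ok); score: 796 (ok).
Both compensating conditions met → exception applies.

Approved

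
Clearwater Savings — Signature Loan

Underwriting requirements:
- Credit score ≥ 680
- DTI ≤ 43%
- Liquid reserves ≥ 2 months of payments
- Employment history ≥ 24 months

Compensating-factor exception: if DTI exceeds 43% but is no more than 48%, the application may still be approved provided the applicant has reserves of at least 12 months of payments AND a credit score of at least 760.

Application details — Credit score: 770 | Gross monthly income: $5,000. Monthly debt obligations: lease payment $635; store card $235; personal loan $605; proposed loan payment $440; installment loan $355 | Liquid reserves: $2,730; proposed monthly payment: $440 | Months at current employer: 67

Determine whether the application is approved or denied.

Denied

Credit score 770 ≥ 680 (meets base)
Total debts = (635 + 235 + 605 + 440 + 355) = 2,270. DTI = 2,270/5,000 = 45.4% > 43% — standard DTI limit exceeded.
Reserves: 2,730 ÷ 440 = 6.2 months (meets 2-month minimum)
Employment 67 ≥ 24 months
DTI 45.4% is within the 43%–48% exception band; checking compensating factors.
Reserves 6.2 < 12 months; credit score 770 ≥ 760.
Override conditions not both satisfied; exception does not apply.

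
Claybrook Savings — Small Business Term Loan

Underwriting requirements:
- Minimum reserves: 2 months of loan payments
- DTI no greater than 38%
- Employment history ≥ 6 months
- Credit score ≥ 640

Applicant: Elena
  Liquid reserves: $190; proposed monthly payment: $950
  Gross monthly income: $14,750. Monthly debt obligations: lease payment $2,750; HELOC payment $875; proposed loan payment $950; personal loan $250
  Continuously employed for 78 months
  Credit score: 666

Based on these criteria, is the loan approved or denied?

Reserves = 190/950 = 0.2 months < 2
Total monthly debts = (2,750 + 875 + 950 + 250) = 4,825. Debt-to-income = 4,825/14,750 = 32.7% — meets 38% limit
Employment 78 ≥ 6 months
Credit score 666 ≥ 640 (meets)
Fails on reserves.

Denied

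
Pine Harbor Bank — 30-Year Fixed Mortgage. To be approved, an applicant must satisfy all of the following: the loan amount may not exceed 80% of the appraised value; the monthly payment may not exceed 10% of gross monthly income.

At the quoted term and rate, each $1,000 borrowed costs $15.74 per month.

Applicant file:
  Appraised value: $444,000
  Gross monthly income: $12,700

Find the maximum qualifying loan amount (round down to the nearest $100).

Payment cap: 10% × $12,700 = $1,270/month.
At $15.74 per $1,000, that supports 1,270/15.74 × 1,000 ≈ $80,686 → $80,600.
LTV cap: 80% × $444,000 = $355,200 → $355,200.
Binding constraint: payment-to-income.

$80,600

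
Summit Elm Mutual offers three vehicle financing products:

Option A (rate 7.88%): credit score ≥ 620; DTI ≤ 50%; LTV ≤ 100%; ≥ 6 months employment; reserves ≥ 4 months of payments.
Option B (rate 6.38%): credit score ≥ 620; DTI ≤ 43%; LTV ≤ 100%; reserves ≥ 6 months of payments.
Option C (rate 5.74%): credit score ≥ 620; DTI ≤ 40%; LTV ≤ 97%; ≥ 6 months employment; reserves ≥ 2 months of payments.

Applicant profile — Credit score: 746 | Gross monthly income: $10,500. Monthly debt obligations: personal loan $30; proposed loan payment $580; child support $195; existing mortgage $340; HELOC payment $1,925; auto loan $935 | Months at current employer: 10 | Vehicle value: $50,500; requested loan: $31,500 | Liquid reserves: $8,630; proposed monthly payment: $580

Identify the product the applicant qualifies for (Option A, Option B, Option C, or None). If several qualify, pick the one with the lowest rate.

Option C

Total debts = (30 + 580 + 195 + 340 + 1,925 + 935) = 4,005; DTI = 4,005/10,500 = 38.1%.
LTV = 31,500/50,500 = 62.4%.
Reserves = 8,630/580 = 14.9 months.
Option A: score 746 ≥ 620; DTI 38.1% ≤ 50%; LTV 62.4% ≤ 100%; employment 10 ≥ 6 mo; reserves 14.9 ≥ 4 mo → qualifies.
Option B: score 746 ≥ 620; DTI 38.1% ≤ 43%; LTV 62.4% ≤ 100%; reserves 14.9 ≥ 6 mo → qualifies.
Option C: score 746 ≥ 620; DTI 38.1% ≤ 40%; LTV 62.4% ≤ 97%; employment 10 ≥ 6 mo; reserves 14.9 ≥ 2 mo → qualifies.
Qualifying: Option A, Option B, Option C. Lowest rate is 5.74% → Option C.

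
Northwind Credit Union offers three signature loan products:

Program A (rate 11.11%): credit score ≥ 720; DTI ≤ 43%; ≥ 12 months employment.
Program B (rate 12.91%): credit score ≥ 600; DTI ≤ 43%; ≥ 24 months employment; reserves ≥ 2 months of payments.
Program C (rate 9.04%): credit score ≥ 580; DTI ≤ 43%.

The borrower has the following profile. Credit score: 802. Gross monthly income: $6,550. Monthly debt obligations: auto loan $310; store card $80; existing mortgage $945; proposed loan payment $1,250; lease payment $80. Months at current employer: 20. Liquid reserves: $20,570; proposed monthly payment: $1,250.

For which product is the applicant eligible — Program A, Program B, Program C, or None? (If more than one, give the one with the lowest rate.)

Total debts = (310 + 80 + 945 + 1,250 + 80) = 2,665; DTI = 2,665/6,550 = 40.7%.
Reserves = 20,570/1,250 = 16.5 months.
Program A: score 802 ≥ 720; DTI 40.7% ≤ 43%; employment 20 ≥ 12 mo → qualifies.
Program B: score 802 ≥ 600; DTI 40.7% ≤ 43%; employment 20 < 24 mo; reserves 16.5 ≥ 2 mo → does not qualify.
Program C: score 802 ≥ 580; DTI 40.7% ≤ 43% → qualifies.
Qualifying: Program A, Program C. Lowest rate is 9.04% → Program C.

Program C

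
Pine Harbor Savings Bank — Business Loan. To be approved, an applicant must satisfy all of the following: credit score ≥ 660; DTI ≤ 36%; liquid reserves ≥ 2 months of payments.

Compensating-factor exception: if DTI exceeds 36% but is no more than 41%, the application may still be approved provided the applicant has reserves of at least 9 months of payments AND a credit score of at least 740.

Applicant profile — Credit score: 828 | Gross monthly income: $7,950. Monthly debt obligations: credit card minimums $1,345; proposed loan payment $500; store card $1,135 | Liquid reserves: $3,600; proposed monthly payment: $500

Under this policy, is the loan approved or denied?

Denied

Credit score 828 ≥ 660 (meets base)
Total debts = (1,345 + 500 + 1,135) = 2,980. DTI = 2,980/7,950 = 37.5% > 36% — standard DTI limit exceeded.
Liquid reserves cover 3,600/500 = 7.2 months — ≥ 2 required
37.5% falls in the override range (36%–41%), so the compensating-factor test applies.
Override check — reserves: 7.2 mo (short of 9); score: 828 (ok).
Compensating-factor requirement not fully met.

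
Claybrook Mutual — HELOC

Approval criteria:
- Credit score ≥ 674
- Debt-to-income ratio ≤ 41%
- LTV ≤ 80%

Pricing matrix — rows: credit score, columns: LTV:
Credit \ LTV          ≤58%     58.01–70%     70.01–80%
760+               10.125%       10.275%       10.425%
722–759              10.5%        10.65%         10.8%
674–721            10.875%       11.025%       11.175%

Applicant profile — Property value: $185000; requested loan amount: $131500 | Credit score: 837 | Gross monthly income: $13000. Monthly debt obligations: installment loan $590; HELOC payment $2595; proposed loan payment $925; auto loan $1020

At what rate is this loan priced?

10.425%

Credit score 837 ≥ 674; Total monthly debts = (590 + 2,595 + 925 + 1,020) = 5,130. DTI = 5,130/13,000 = 39.5% ≤ 41%
Loan-to-value = 131,500/185,000 = 71.1% — pass (80% max)
Row: 837 falls in 760+. Column: 71.1% falls in 70.01–80%. Rate = 10.425%.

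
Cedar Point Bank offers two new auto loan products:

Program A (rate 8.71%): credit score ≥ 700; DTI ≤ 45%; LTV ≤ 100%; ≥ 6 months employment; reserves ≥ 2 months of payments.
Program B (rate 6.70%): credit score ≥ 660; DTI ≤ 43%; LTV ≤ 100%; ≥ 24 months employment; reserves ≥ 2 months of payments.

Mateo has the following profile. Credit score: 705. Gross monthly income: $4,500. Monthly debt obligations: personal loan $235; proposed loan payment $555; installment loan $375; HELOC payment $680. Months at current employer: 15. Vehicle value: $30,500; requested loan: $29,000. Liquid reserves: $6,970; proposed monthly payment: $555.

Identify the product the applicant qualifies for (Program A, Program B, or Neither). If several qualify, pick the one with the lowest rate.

Total debts = (235 + 555 + 375 + 680) = 1,845; DTI = 1,845/4,500 = 41%.
LTV = 29,000/30,500 = 95.1%.
Reserves = 6,970/555 = 12.6 months.
Program A: score 705 ≥ 700; DTI 41% ≤ 45%; LTV 95.1% ≤ 100%; employment 15 ≥ 6 mo; reserves 12.6 ≥ 2 mo → qualifies.
Program B: score 705 ≥ 660; DTI 41% ≤ 43%; LTV 95.1% ≤ 100%; employment 15 < 24 mo; reserves 12.6 ≥ 2 mo → does not qualify.

Program A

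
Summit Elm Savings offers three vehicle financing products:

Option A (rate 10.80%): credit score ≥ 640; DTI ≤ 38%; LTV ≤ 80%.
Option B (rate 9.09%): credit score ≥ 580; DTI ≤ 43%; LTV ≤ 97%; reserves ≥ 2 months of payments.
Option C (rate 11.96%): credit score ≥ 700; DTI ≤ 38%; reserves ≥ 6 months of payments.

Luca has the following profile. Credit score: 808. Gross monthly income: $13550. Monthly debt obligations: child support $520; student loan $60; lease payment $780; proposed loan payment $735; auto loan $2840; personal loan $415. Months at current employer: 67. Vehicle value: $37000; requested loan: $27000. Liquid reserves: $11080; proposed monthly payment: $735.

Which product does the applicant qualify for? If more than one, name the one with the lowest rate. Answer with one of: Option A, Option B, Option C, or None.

Option B

Total debts = (520 + 60 + 780 + 735 + 2,840 + 415) = 5,350; DTI = 5,350/13,550 = 39.5%.
LTV = 27,000/37,000 = 73%.
Reserves = 11,080/735 = 15.1 months.
Option A: score 808 ≥ 640; DTI 39.5% > 38%; LTV 73% ≤ 80% → does not qualify.
Option B: score 808 ≥ 580; DTI 39.5% ≤ 43%; LTV 73% ≤ 97%; reserves 15.1 ≥ 2 mo → qualifies.
Option C: score 808 ≥ 700; DTI 39.5% > 38%; reserves 15.1 ≥ 6 mo → does not qualify.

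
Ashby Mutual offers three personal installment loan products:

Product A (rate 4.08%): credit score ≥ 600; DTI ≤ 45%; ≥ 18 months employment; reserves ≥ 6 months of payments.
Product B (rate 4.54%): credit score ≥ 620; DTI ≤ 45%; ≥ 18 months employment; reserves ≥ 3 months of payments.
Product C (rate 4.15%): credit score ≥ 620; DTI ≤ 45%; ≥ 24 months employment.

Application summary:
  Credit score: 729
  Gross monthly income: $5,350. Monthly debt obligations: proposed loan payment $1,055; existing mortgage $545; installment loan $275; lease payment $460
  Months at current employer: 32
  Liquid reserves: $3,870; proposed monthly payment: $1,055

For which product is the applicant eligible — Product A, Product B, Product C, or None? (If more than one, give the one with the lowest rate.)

Total debts = (1,055 + 545 + 275 + 460) = 2,335; DTI = 2,335/5,350 = 43.6%.
Reserves = 3,870/1,055 = 3.7 months.
Product A: score 729 ≥ 600; DTI 43.6% ≤ 45%; employment 32 ≥ 18 mo; reserves 3.7 < 6 mo → does not qualify.
Product B: score 729 ≥ 620; DTI 43.6% ≤ 45%; employment 32 ≥ 18 mo; reserves 3.7 ≥ 3 mo → qualifies.
Product C: score 729 ≥ 620; DTI 43.6% ≤ 45%; employment 32 ≥ 24 mo → qualifies.
Qualifying: Product B, Product C. Lowest rate is 4.15% → Product C.

Product C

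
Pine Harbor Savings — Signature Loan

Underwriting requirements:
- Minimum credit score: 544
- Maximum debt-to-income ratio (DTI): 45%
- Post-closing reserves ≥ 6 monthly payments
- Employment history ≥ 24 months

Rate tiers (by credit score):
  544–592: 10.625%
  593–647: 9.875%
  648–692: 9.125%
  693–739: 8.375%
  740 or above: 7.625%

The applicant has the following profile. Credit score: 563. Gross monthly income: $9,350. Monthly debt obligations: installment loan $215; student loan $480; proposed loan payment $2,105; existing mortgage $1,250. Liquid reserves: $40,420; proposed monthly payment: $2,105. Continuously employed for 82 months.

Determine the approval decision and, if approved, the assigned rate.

Approved at 10.625%

Credit score 563 ≥ 544 (meets minimum)
Employment 82 ≥ 24 months
Total monthly debts = (215 + 480 + 2,105 + 1,250) = 4,050. DTI = 4,050/9,350 = 43.3% ≤ 45%
Liquid reserves cover 40,420/2,105 = 19.2 months — ≥ 6 required
All requirements met. Score 563 falls in the 544–592 tier → 10.625%.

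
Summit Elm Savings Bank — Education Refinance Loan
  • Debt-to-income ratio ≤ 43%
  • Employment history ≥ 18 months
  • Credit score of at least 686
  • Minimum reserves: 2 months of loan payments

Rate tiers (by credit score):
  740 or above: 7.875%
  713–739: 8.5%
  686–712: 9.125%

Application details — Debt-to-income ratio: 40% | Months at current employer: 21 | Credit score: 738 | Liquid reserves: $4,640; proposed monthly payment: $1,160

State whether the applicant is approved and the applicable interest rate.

Approved at 8.5%

Credit score 738 ≥ 686 (meets minimum)
Reserves: 4,640 ÷ 1,160 = 4.0 months (meets 2-month minimum)
Employment 21 ≥ 18 months
DTI 40% ≤ 43%
All requirements met. Score 738 falls in the 713–739 tier → 8.5%.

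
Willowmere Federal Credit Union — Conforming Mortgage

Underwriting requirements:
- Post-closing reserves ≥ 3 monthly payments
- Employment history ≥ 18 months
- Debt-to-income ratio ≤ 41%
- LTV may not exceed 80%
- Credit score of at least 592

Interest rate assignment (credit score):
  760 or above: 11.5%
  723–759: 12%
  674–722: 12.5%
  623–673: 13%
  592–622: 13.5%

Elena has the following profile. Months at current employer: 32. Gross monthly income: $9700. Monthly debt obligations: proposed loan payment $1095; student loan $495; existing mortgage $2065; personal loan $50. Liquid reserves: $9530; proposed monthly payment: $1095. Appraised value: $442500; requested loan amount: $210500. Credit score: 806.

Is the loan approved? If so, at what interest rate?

Approved at 11.5%

Credit score 806 ≥ 592 (meets minimum)
LTV: 210,500 ÷ 442,500 = 47.6%, within 80% cap
Total monthly debts = (1,095 + 495 + 2,065 + 50) = 3,705. DTI = 3,705/9,700 = 38.2% ≤ 41%
Employment 32 ≥ 18 months
Liquid reserves cover 9,530/1,095 = 8.7 months — ≥ 3 required
All requirements met. Score 806 falls in the 760 or above tier → 11.5%.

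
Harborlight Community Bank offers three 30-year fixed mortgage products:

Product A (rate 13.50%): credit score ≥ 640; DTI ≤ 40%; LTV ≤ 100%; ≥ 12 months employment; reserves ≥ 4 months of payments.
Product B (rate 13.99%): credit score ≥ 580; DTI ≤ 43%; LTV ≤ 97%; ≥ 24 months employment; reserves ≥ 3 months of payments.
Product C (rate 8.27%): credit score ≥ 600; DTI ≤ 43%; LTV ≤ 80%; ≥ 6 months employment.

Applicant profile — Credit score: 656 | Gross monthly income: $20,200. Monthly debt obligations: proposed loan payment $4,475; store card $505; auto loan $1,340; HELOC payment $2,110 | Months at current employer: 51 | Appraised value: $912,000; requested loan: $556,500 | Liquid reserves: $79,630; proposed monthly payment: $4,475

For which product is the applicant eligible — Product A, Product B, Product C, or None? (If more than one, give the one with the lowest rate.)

Total debts = (4,475 + 505 + 1,340 + 2,110) = 8,430; DTI = 8,430/20,200 = 41.7%.
LTV = 556,500/912,000 = 61%.
Reserves = 79,630/4,475 = 17.8 months.
Product A: score 656 ≥ 640; DTI 41.7% > 40%; LTV 61% ≤ 100%; employment 51 ≥ 12 mo; reserves 17.8 ≥ 4 mo → does not qualify.
Product B: score 656 ≥ 580; DTI 41.7% ≤ 43%; LTV 61% ≤ 97%; employment 51 ≥ 24 mo; reserves 17.8 ≥ 3 mo → qualifies.
Product C: score 656 ≥ 600; DTI 41.7% ≤ 43%; LTV 61% ≤ 80%; employment 51 ≥ 6 mo → qualifies.
Qualifying: Product B, Product C. Lowest rate is 8.27% → Product C.

Product C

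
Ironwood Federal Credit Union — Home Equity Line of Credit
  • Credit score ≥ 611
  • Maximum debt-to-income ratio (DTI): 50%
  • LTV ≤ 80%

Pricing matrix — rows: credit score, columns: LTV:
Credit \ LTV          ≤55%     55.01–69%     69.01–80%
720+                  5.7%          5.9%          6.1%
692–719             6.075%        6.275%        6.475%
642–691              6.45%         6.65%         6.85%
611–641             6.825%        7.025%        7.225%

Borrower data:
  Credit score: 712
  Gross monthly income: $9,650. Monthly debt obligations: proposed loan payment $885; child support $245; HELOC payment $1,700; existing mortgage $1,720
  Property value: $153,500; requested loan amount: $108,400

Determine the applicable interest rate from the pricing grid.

6.475%

Credit score 712 ≥ 611; Total monthly debts = (885 + 245 + 1,700 + 1,720) = 4,550. DTI: 4,550 ÷ 9,650 = 47.2%, within the 50% cap
LTV = 108,400/153,500 = 70.6% ≤ 80%
Credit 712 → row 692–719; LTV 70.6% → column 69.01–80%. Grid cell → 6.475%.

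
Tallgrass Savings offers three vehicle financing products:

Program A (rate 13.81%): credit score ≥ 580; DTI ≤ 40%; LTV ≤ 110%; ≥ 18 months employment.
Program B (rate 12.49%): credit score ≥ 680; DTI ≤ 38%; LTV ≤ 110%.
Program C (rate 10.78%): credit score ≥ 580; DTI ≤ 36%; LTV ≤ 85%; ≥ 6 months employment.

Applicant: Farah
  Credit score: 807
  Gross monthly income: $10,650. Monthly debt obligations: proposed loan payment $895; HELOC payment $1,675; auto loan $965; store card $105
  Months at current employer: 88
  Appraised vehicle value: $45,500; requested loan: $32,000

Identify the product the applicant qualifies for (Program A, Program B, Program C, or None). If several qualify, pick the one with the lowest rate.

Total debts = (895 + 1,675 + 965 + 105) = 3,640; DTI = 3,640/10,650 = 34.2%.
LTV = 32,000/45,500 = 70.3%.
Program A: score 807 ≥ 580; DTI 34.2% ≤ 40%; LTV 70.3% ≤ 110%; employment 88 ≥ 18 mo → qualifies.
Program B: score 807 ≥ 680; DTI 34.2% ≤ 38%; LTV 70.3% ≤ 110% → qualifies.
Program C: score 807 ≥ 580; DTI 34.2% ≤ 36%; LTV 70.3% ≤ 85%; employment 88 ≥ 6 mo → qualifies.
Qualifying: Program A, Program B, Program C. Lowest rate is 10.78% → Program C.

Program C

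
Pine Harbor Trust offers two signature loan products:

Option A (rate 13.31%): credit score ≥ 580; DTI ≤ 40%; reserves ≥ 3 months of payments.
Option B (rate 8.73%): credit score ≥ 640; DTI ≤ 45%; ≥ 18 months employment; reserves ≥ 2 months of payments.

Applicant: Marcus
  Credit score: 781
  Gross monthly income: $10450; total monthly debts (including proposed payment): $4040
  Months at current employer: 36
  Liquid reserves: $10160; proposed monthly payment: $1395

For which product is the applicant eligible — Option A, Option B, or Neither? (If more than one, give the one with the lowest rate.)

DTI = 4,040/10,450 = 38.7%.
Reserves = 10,160/1,395 = 7.3 months.
Option A: score 781 ≥ 580; DTI 38.7% ≤ 40%; reserves 7.3 ≥ 3 mo → qualifies.
Option B: score 781 ≥ 640; DTI 38.7% ≤ 45%; employment 36 ≥ 18 mo; reserves 7.3 ≥ 2 mo → qualifies.
Qualifying: Option A, Option B. Lowest rate is 8.73% → Option B.

Option B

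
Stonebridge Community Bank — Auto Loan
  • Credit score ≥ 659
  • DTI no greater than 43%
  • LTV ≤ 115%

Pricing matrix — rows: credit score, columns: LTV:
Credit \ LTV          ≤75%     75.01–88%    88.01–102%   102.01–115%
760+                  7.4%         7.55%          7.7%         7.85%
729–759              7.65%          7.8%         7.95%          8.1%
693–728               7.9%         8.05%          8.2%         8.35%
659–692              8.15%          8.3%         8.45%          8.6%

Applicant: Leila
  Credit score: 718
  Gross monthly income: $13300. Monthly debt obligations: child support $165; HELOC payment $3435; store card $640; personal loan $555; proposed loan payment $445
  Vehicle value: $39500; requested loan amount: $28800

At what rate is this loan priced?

7.9%

Credit score 718 ≥ 659; Total monthly debts = (165 + 3,435 + 640 + 555 + 445) = 5,240. DTI = 5,240/13,300 = 39.4% ≤ 43%
LTV: 28,800 ÷ 39,500 = 72.9%, within 115% cap
Score 718 is in the 693–728 band; LTV 72.9% is in the ≤75% band → 7.9%.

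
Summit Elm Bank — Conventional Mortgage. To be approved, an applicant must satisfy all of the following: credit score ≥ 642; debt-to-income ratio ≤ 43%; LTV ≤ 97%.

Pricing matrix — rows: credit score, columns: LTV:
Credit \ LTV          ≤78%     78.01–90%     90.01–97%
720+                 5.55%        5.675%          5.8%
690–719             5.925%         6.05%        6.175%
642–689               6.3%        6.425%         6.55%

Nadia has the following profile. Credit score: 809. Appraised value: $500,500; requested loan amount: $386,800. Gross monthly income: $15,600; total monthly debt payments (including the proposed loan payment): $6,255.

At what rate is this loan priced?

5.55%

Credit score 809 ≥ 642; Debt-to-income = 6,255/15,600 = 40.1% — meets 43% limit
LTV: 386,800 ÷ 500,500 = 77.3%, within 97% cap
Credit 809 → row 720+; LTV 77.3% → column ≤78%. Grid cell → 5.55%.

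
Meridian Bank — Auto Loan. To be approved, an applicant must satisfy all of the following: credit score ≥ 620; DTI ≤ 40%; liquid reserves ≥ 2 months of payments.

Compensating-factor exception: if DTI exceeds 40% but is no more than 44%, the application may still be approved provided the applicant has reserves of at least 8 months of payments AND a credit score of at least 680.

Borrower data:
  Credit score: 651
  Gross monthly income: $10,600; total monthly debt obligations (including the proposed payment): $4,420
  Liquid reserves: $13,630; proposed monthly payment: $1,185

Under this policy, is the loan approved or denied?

Denied

Credit score 651 ≥ 620 (meets base)
DTI = 4,420/10,600 = 41.7% > 40% — standard DTI limit exceeded.
Liquid reserves cover 13,630/1,185 = 11.5 months — ≥ 2 required
DTI 41.7% is within the 40%–44% exception band; checking compensating factors.
Override check — reserves: 11.5 mo (ok); score: 651 (below 680).
Compensating-factor requirement not fully met.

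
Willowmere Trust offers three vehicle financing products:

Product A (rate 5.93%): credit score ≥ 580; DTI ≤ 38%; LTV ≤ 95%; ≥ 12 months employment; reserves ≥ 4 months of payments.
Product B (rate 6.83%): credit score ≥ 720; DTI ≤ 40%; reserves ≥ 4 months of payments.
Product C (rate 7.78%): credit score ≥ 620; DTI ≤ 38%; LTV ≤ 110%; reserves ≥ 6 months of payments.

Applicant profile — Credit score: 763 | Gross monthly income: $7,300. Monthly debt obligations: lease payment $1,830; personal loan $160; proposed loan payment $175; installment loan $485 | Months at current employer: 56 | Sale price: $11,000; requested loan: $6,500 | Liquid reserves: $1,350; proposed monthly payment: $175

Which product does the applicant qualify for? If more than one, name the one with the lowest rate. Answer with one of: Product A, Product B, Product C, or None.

Product A

Total debts = (1,830 + 160 + 175 + 485) = 2,650; DTI = 2,650/7,300 = 36.3%.
LTV = 6,500/11,000 = 59.1%.
Reserves = 1,350/175 = 7.7 months.
Product A: score 763 ≥ 580; DTI 36.3% ≤ 38%; LTV 59.1% ≤ 95%; employment 56 ≥ 12 mo; reserves 7.7 ≥ 4 mo → qualifies.
Product B: score 763 ≥ 720; DTI 36.3% ≤ 40%; reserves 7.7 ≥ 4 mo → qualifies.
Product C: score 763 ≥ 620; DTI 36.3% ≤ 38%; LTV 59.1% ≤ 110%; reserves 7.7 ≥ 6 mo → qualifies.
Qualifying: Product A, Product B, Product C. Lowest rate is 5.93% → Product A.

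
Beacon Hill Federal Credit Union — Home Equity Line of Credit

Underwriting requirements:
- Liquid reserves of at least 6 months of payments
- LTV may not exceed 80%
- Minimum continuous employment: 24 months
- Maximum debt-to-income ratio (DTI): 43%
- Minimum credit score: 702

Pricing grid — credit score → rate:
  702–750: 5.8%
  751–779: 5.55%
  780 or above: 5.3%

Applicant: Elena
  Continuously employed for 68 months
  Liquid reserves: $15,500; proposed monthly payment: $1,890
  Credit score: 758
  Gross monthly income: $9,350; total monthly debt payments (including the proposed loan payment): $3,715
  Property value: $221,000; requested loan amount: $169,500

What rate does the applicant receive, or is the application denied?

Credit score 758 ≥ 702 (meets minimum)
Employment 68 ≥ 24 months
Reserves: 15,500 ÷ 1,890 = 8.2 months (meets 6-month minimum)
Debt-to-income = 3,715/9,350 = 39.7% — meets 43% limit
Loan-to-value = 169,500/221,000 = 76.7% — pass (80% max)
All requirements met. Score 758 falls in the 751–779 tier → 5.55%.

Approved at 5.55%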